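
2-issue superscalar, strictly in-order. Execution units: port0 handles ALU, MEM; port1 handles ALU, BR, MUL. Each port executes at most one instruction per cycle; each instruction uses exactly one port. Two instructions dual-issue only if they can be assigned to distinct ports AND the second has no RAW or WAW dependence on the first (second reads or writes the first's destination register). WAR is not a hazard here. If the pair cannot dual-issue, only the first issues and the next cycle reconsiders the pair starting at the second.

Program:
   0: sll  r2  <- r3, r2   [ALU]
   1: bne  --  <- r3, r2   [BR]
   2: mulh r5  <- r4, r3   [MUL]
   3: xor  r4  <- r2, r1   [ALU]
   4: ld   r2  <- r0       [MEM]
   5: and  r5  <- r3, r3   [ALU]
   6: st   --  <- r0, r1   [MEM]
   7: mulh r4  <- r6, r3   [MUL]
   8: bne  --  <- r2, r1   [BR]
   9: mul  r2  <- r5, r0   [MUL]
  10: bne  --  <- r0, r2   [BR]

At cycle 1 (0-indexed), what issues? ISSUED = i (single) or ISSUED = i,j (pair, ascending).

  cy0 -> i0 (sll) RAW r2
  cy1 -> i1 (bne) no-port BR/MUL
  cy2 -> i2,i3 (mulh xor) pair
  cy3 -> i4,i5 (ld and) pair
  cy4 -> i6,i7 (st mulh) pair
  cy5 -> i8 (bne) no-port BR/MUL
  cy6 -> i9 (mul) no-port MUL/BR
  cy7 -> i10 (bne) tail

ISSUED = 1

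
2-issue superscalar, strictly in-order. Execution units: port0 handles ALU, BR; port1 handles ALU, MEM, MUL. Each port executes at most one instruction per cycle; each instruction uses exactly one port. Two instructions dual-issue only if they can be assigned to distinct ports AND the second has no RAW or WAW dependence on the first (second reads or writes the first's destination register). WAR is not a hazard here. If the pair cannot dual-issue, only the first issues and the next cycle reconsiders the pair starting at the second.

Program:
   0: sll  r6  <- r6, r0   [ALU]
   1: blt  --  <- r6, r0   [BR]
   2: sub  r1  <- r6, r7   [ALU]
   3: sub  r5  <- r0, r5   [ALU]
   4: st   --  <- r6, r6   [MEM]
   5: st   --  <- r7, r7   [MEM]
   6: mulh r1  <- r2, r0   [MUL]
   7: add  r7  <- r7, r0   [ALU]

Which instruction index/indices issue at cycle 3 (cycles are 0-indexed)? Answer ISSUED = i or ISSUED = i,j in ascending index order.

  cy0 -> i0 (sll.ALU) RAW r6
  cy1 -> i1,i2 (blt.BR+sub.ALU) pair
  cy2 -> i3,i4 (sub.ALU+st.MEM) pair
  cy3 -> i5 (st.MEM) no-port MEM/MUL
  cy4 -> i6,i7 (mulh.MUL+add.ALU) pair

ISSUED = 5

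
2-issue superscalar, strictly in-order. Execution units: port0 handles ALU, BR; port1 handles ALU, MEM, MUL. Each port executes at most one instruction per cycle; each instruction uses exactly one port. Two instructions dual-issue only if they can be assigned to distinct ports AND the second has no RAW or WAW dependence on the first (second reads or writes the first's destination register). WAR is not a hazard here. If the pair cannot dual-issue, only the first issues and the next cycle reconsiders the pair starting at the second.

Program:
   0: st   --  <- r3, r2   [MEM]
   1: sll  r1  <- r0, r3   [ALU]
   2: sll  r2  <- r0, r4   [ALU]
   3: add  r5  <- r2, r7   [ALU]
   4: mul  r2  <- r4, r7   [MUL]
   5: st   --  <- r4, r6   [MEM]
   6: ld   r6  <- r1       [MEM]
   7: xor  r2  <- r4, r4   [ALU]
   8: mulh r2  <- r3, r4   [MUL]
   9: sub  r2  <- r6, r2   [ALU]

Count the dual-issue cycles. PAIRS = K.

t=0 i0+i1:st+sll ; 2-wide
t=1 i2:sll ; RAW r2
t=2 i3+i4:add+mul ; 2-wide
t=3 i5:st ; no-port MEM/MEM
t=4 i6+i7:ld+xor ; 2-wide
t=5 i8:mulh ; RAW+WAW r2
t=6 i9:sub ; tail

PAIRS = 3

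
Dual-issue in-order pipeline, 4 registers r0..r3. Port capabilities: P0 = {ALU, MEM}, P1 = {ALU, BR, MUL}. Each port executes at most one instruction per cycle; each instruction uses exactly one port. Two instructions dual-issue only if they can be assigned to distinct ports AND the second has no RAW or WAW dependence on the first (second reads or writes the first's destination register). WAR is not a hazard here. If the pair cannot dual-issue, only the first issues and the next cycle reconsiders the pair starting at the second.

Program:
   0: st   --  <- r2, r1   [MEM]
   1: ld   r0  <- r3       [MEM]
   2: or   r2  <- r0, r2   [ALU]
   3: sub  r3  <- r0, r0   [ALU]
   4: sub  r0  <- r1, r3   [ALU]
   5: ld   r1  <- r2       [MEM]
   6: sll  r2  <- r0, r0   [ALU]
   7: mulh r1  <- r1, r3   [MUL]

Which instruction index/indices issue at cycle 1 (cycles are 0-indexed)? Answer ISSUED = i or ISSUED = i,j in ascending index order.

ISSUED = 1

#0 head=0: st i0 no-port MEM/MEM
#1 head=1: ld i1 RAW r0
#2 head=2: or;sub i2&i3 pair
#3 head=4: sub;ld i4&i5 pair
#4 head=6: sll;mulh i6&i7 pair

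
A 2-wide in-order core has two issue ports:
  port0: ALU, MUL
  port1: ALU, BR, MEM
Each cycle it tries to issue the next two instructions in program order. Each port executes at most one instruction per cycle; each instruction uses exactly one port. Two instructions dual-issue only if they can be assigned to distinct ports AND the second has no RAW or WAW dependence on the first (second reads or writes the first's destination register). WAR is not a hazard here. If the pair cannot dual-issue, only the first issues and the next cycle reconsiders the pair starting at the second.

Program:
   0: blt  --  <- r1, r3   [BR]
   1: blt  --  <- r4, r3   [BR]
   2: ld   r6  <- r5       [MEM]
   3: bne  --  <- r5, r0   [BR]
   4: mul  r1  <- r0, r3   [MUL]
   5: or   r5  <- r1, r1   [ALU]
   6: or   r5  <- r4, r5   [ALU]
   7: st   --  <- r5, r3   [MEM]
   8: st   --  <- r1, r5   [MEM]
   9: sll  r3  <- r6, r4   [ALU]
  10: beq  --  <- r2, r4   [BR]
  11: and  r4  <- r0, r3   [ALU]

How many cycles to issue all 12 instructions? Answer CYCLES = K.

c0: i0 blt  no-port BR/BR
c1: i1 blt  no-port BR/MEM
c2: i2 ld  no-port MEM/BR
c3: i3/i4 bne+mul  dual
c4: i5 or  RAW+WAW r5
c5: i6 or  RAW r5
c6: i7 st  no-port MEM/MEM
c7: i8/i9 st+sll  dual
c8: i10/i11 beq+and  dual

CYCLES = 9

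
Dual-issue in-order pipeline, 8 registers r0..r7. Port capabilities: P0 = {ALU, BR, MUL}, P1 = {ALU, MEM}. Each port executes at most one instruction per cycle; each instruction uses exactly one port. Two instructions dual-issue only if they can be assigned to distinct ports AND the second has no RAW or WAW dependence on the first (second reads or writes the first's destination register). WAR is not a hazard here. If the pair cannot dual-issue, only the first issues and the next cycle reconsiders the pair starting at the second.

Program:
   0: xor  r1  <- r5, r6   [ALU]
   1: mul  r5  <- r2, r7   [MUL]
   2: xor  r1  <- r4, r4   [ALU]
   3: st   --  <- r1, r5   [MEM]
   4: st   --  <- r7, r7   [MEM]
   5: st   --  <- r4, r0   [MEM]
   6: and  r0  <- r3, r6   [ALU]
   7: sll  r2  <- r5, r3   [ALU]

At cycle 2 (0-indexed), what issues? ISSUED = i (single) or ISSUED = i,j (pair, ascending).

0. xor mul @i0+i1  | dual
1. xor @i2  | RAW r1
2. st @i3  | no-port MEM/MEM
3. st @i4  | no-port MEM/MEM
4. st and @i5+i6  | dual
5. sll @i7  | tail

ISSUED = 3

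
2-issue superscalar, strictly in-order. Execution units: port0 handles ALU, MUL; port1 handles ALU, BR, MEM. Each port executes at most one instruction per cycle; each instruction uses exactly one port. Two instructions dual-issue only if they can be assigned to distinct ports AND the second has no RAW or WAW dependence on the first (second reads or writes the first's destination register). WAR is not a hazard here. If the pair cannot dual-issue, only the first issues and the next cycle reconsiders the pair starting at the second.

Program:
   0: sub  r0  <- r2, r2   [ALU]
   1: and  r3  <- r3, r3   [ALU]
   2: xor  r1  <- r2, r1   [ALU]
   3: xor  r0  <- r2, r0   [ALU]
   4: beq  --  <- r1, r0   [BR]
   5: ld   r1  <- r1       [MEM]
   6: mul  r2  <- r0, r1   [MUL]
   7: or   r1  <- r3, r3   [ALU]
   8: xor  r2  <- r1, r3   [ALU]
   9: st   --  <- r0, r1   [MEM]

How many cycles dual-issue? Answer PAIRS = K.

#0 head=0: sub.ALU and.ALU i0,i1 2-wide
#1 head=2: xor.ALU xor.ALU i2,i3 2-wide
#2 head=4: beq.BR i4 no-port BR/MEM
#3 head=5: ld.MEM i5 RAW r1
#4 head=6: mul.MUL or.ALU i6,i7 2-wide
#5 head=8: xor.ALU st.MEM i8,i9 2-wide

PAIRS = 4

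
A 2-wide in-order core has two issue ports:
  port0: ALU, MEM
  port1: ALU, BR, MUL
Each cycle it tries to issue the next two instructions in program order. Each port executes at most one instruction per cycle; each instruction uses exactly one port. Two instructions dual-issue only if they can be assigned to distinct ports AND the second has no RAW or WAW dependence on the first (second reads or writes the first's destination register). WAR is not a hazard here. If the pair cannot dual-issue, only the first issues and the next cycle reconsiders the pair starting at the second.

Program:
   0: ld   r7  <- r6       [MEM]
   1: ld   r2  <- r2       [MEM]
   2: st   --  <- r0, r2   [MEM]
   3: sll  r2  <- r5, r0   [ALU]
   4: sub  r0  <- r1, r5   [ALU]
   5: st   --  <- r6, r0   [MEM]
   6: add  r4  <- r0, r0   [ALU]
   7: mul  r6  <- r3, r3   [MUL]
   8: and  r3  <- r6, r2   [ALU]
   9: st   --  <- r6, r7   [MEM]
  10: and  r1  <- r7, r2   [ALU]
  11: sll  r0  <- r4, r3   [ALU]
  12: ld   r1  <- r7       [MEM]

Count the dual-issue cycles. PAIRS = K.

  cy0 -> i0 (ld) no-port MEM/MEM
  cy1 -> i1 (ld) no-port MEM/MEM
  cy2 -> i2,i3 (st sll) dual
  cy3 -> i4 (sub) RAW r0
  cy4 -> i5,i6 (st add) dual
  cy5 -> i7 (mul) RAW r6
  cy6 -> i8,i9 (and st) dual
  cy7 -> i10,i11 (and sll) dual
  cy8 -> i12 (ld) tail

PAIRS = 4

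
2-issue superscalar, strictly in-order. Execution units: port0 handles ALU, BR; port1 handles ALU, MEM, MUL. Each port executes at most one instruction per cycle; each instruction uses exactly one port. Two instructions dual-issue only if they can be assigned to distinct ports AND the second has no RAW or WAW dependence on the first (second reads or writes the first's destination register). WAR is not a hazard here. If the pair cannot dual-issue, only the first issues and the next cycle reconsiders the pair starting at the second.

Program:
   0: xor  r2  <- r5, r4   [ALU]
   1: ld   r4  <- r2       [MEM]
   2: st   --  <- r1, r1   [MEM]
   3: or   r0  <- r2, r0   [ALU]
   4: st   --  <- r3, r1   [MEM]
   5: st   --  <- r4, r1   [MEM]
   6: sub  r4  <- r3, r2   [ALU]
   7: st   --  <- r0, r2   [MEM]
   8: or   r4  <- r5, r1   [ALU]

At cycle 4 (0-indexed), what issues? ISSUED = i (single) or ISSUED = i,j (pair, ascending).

[0] i0  xor  -- RAW r2
[1] i1  ld  -- no-port MEM/MEM
[2] i2,i3  st or  -- 2-wide
[3] i4  st  -- no-port MEM/MEM
[4] i5,i6  st sub  -- 2-wide
[5] i7,i8  st or  -- 2-wide

ISSUED = 5,6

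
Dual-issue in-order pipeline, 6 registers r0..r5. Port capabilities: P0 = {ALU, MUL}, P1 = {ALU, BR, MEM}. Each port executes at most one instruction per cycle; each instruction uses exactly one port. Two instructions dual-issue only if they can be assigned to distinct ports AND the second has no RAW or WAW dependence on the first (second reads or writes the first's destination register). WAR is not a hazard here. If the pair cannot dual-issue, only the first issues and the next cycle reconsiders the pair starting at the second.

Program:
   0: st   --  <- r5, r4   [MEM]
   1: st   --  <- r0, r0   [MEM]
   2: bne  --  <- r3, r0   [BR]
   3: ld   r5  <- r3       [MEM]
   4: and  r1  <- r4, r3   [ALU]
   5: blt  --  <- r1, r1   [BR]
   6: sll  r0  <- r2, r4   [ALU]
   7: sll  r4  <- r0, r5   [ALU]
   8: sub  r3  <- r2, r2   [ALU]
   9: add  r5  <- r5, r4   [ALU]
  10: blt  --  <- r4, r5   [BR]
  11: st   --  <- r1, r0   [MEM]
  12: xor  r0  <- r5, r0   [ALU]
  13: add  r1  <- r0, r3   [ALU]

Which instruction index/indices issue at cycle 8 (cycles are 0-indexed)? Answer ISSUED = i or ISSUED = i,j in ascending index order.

ISSUED = 11,12

c0: i0 st  no-port MEM/MEM
c1: i1 st  no-port MEM/BR
c2: i2 bne  no-port BR/MEM
c3: i3+i4 ld+and  2-wide
c4: i5+i6 blt+sll  2-wide
c5: i7+i8 sll+sub  2-wide
c6: i9 add  RAW r5
c7: i10 blt  no-port BR/MEM
c8: i11+i12 st+xor  2-wide
c9: i13 add  tail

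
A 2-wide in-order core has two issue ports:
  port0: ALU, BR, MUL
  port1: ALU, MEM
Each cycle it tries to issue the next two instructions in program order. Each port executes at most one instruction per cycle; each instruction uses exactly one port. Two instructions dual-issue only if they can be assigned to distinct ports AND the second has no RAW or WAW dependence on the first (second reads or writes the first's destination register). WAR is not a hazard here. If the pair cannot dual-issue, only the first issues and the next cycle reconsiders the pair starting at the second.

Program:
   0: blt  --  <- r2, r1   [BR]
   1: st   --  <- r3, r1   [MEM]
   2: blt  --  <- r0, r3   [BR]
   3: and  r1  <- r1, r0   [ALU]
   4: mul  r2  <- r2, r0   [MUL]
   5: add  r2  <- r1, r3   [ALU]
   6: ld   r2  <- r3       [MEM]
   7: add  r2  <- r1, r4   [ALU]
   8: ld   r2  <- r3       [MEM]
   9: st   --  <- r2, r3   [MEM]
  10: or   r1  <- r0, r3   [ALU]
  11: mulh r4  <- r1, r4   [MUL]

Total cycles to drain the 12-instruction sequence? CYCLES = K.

  cy0 -> i0,i1 (blt.BR;st.MEM) 2-wide
  cy1 -> i2,i3 (blt.BR;and.ALU) 2-wide
  cy2 -> i4 (mul.MUL) WAW r2
  cy3 -> i5 (add.ALU) WAW r2
  cy4 -> i6 (ld.MEM) WAW r2
  cy5 -> i7 (add.ALU) WAW r2
  cy6 -> i8 (ld.MEM) no-port MEM/MEM
  cy7 -> i9,i10 (st.MEM;or.ALU) 2-wide
  cy8 -> i11 (mulh.MUL) tail

CYCLES = 9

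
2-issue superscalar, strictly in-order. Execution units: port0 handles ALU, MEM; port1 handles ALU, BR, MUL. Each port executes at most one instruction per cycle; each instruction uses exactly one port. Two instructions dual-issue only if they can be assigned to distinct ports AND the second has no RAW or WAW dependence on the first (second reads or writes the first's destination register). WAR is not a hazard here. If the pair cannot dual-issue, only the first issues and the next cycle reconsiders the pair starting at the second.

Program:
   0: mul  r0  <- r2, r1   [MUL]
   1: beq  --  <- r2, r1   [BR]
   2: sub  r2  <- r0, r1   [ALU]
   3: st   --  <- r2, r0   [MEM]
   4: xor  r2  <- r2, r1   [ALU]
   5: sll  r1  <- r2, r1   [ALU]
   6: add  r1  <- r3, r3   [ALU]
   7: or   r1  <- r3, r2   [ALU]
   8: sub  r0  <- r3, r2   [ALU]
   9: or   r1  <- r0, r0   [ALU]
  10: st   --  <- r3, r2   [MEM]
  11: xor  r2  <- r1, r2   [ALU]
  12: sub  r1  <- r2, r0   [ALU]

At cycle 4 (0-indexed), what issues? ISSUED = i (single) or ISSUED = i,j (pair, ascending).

ISSUED = 6

[0] i0  mul  -- no-port MUL/BR
[1] i1&i2  beq/sub  -- dual
[2] i3&i4  st/xor  -- dual
[3] i5  sll  -- WAW r1
[4] i6  add  -- WAW r1
[5] i7&i8  or/sub  -- dual
[6] i9&i10  or/st  -- dual
[7] i11  xor  -- RAW r2
[8] i12  sub  -- tail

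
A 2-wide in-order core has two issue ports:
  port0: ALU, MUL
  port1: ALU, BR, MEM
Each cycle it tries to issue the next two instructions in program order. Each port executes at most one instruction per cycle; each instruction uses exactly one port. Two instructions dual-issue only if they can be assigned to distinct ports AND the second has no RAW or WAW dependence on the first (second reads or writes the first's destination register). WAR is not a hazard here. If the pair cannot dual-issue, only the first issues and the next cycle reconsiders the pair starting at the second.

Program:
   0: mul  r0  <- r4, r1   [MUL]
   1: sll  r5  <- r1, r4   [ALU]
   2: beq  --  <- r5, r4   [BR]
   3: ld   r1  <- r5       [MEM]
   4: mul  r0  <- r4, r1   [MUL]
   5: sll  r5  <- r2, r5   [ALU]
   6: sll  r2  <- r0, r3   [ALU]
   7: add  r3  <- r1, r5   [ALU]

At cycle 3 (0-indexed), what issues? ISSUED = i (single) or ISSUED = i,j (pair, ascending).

ISSUED = 4,5

0. mul.MUL/sll.ALU @i0,i1  | pair
1. beq.BR @i2  | no-port BR/MEM
2. ld.MEM @i3  | RAW r1
3. mul.MUL/sll.ALU @i4,i5  | pair
4. sll.ALU/add.ALU @i6,i7  | pair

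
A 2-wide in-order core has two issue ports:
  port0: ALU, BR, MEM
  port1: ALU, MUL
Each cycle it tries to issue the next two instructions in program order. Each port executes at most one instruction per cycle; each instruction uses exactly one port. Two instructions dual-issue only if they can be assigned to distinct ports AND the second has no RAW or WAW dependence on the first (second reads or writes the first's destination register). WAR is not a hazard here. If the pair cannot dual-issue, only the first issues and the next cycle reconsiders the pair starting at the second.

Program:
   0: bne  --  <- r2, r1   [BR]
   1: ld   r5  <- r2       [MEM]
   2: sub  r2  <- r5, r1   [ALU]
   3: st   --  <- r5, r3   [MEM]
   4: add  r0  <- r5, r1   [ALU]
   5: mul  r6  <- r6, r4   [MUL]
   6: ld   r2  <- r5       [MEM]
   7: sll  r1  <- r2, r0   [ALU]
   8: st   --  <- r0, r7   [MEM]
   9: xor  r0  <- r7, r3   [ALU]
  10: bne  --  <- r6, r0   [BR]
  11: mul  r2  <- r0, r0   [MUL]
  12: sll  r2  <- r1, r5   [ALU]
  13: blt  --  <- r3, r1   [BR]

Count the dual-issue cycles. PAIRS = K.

[0] i0  bne.BR  -- no-port BR/MEM
[1] i1  ld.MEM  -- RAW r5
[2] i2&i3  sub.ALU+st.MEM  -- pair
[3] i4&i5  add.ALU+mul.MUL  -- pair
[4] i6  ld.MEM  -- RAW r2
[5] i7&i8  sll.ALU+st.MEM  -- pair
[6] i9  xor.ALU  -- RAW r0
[7] i10&i11  bne.BR+mul.MUL  -- pair
[8] i12&i13  sll.ALU+blt.BR  -- pair

PAIRS = 5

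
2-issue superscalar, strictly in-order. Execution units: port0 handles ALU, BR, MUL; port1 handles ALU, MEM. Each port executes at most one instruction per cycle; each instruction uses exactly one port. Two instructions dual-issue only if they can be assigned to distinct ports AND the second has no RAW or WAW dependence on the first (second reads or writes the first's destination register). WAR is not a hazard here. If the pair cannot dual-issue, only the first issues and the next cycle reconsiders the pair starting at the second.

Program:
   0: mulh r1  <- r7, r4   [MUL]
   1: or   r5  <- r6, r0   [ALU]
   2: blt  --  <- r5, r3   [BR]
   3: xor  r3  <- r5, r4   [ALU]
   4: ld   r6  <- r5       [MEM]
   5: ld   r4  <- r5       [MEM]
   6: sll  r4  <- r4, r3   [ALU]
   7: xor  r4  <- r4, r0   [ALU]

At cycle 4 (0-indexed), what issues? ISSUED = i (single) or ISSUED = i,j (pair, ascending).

t=0 i0,i1:mulh/or ; 2-wide
t=1 i2,i3:blt/xor ; 2-wide
t=2 i4:ld ; no-port MEM/MEM
t=3 i5:ld ; RAW+WAW r4
t=4 i6:sll ; RAW+WAW r4
t=5 i7:xor ; tail

ISSUED = 6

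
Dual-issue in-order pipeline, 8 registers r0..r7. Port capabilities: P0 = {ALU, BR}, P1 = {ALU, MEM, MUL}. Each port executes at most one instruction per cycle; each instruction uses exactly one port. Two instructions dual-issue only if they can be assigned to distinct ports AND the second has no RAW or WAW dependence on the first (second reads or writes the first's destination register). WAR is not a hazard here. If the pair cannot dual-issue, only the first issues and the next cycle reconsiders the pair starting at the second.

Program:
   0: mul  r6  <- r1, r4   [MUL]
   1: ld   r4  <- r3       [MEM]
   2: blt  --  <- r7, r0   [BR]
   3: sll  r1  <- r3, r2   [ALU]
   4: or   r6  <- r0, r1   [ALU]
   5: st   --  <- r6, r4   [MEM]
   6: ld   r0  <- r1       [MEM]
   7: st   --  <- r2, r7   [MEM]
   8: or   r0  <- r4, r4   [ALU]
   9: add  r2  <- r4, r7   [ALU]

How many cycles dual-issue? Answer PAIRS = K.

PAIRS = 2

t=0 i0:mul ; no-port MUL/MEM
t=1 i1+i2:ld+blt ; 2-wide
t=2 i3:sll ; RAW r1
t=3 i4:or ; RAW r6
t=4 i5:st ; no-port MEM/MEM
t=5 i6:ld ; no-port MEM/MEM
t=6 i7+i8:st+or ; 2-wide
t=7 i9:add ; tail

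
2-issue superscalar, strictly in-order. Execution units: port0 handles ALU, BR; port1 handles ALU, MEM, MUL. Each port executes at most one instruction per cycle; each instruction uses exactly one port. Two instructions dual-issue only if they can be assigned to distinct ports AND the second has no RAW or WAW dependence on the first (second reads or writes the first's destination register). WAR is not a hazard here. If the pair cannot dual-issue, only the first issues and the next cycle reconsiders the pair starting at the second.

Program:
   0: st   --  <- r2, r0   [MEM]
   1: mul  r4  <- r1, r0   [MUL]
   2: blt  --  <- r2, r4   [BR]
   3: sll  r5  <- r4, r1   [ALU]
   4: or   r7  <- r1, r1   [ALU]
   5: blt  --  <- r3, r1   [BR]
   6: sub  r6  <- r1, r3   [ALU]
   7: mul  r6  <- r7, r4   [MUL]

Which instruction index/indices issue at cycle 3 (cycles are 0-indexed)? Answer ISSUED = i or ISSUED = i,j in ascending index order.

#0 head=0: st.MEM i0 no-port MEM/MUL
#1 head=1: mul.MUL i1 RAW r4
#2 head=2: blt.BR;sll.ALU i2/i3 2-wide
#3 head=4: or.ALU;blt.BR i4/i5 2-wide
#4 head=6: sub.ALU i6 WAW r6
#5 head=7: mul.MUL i7 tail

ISSUED = 4,5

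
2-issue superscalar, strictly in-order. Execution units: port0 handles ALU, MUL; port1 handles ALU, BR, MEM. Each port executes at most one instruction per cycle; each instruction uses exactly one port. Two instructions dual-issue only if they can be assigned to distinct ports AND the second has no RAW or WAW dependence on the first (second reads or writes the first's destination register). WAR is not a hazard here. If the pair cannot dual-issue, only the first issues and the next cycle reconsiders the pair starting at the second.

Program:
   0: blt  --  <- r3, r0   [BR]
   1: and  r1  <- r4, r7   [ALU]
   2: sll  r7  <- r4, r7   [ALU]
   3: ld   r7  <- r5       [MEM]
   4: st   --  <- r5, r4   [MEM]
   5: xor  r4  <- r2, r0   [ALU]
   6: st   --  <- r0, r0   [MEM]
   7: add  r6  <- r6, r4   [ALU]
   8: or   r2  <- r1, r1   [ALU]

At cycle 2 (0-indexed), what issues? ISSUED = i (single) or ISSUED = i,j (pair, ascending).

ISSUED = 3

#0 head=0: blt/and i0,i1 dual
#1 head=2: sll i2 WAW r7
#2 head=3: ld i3 no-port MEM/MEM
#3 head=4: st/xor i4,i5 dual
#4 head=6: st/add i6,i7 dual
#5 head=8: or i8 tail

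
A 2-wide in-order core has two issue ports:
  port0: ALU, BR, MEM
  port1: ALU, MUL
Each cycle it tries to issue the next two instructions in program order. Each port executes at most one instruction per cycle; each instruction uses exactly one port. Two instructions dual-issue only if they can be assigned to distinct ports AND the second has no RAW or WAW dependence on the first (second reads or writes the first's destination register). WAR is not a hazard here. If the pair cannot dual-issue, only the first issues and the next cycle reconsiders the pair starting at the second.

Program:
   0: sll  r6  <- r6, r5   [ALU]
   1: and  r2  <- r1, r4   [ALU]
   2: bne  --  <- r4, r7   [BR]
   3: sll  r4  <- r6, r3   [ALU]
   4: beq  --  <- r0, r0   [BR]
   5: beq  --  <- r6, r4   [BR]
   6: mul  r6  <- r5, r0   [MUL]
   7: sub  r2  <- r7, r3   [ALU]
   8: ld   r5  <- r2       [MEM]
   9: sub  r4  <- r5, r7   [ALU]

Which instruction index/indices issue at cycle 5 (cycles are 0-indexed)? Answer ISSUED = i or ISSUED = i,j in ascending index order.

ISSUED = 8

c0: i0/i1 sll.ALU;and.ALU  pair
c1: i2/i3 bne.BR;sll.ALU  pair
c2: i4 beq.BR  no-port BR/BR
c3: i5/i6 beq.BR;mul.MUL  pair
c4: i7 sub.ALU  RAW r2
c5: i8 ld.MEM  RAW r5
c6: i9 sub.ALU  tail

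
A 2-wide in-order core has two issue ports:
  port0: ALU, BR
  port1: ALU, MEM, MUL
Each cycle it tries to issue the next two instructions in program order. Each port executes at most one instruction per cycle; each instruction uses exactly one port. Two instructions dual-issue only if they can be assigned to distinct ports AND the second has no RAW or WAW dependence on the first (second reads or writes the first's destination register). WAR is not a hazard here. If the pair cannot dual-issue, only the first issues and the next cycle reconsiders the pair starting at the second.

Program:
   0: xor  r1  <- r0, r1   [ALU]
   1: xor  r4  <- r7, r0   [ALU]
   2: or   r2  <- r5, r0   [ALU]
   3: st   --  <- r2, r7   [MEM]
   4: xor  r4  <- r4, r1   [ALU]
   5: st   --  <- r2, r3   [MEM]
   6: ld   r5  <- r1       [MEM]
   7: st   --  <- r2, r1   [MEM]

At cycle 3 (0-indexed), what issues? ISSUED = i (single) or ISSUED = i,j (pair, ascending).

ISSUED = 5

#0 head=0: xor xor i0&i1 2-wide
#1 head=2: or i2 RAW r2
#2 head=3: st xor i3&i4 2-wide
#3 head=5: st i5 no-port MEM/MEM
#4 head=6: ld i6 no-port MEM/MEM
#5 head=7: st i7 tail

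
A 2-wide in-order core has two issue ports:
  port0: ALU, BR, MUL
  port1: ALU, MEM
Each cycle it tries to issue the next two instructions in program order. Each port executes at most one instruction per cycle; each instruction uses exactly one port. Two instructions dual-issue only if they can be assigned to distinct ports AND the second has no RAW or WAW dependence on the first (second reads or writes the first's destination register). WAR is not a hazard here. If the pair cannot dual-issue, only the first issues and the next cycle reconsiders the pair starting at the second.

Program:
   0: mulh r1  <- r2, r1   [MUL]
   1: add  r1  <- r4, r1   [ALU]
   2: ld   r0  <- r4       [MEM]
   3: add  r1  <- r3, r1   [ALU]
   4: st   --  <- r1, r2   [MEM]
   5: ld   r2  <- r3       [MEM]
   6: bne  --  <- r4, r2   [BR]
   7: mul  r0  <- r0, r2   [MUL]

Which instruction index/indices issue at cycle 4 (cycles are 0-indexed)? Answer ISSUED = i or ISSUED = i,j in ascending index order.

ISSUED = 5

0. mulh @i0  | RAW+WAW r1
1. add;ld @i1/i2  | pair
2. add @i3  | RAW r1
3. st @i4  | no-port MEM/MEM
4. ld @i5  | RAW r2
5. bne @i6  | no-port BR/MUL
6. mul @i7  | tail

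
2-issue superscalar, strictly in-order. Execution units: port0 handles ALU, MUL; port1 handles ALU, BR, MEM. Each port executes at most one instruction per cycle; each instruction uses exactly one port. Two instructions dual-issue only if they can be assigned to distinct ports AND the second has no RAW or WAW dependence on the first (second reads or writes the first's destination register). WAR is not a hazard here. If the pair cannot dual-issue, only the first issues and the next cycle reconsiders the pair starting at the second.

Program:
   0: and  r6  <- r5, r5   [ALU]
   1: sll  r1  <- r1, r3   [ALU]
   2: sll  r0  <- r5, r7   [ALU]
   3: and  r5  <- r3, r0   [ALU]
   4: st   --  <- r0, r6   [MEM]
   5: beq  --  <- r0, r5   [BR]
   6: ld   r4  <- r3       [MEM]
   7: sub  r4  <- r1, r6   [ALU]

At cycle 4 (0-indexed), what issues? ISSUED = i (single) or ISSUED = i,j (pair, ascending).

ISSUED = 6

c0: i0,i1 and.ALU+sll.ALU  pair
c1: i2 sll.ALU  RAW r0
c2: i3,i4 and.ALU+st.MEM  pair
c3: i5 beq.BR  no-port BR/MEM
c4: i6 ld.MEM  WAW r4
c5: i7 sub.ALU  tail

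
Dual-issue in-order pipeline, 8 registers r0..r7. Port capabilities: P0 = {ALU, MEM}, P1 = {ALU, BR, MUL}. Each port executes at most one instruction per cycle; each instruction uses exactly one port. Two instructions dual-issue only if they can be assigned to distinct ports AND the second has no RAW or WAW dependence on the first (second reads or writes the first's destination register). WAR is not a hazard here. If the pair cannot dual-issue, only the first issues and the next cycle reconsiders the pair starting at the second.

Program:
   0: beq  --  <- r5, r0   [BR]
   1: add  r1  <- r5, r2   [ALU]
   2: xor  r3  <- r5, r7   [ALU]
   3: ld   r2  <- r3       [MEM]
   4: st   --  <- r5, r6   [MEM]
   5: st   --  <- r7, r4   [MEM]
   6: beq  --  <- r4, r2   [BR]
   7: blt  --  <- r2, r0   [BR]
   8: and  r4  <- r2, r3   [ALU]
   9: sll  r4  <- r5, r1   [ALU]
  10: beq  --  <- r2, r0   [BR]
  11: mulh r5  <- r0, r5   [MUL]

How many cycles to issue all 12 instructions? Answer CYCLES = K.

[0] i0+i1  beq.BR;add.ALU  -- pair
[1] i2  xor.ALU  -- RAW r3
[2] i3  ld.MEM  -- no-port MEM/MEM
[3] i4  st.MEM  -- no-port MEM/MEM
[4] i5+i6  st.MEM;beq.BR  -- pair
[5] i7+i8  blt.BR;and.ALU  -- pair
[6] i9+i10  sll.ALU;beq.BR  -- pair
[7] i11  mulh.MUL  -- tail

CYCLES = 8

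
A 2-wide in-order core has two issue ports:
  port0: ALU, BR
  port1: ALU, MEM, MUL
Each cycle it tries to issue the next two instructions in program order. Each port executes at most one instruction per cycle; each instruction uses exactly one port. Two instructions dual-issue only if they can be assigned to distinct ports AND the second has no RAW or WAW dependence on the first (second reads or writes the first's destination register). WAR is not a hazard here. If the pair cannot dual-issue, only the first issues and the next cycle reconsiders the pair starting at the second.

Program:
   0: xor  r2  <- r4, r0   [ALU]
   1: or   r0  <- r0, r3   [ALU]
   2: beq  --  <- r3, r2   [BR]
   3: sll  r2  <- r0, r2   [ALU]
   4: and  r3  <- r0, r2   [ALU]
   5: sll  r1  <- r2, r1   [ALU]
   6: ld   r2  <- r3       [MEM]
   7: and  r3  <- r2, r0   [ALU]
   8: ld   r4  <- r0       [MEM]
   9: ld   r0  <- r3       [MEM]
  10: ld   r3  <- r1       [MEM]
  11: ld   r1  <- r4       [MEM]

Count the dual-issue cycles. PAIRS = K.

PAIRS = 4

0. xor/or @i0+i1  | dual
1. beq/sll @i2+i3  | dual
2. and/sll @i4+i5  | dual
3. ld @i6  | RAW r2
4. and/ld @i7+i8  | dual
5. ld @i9  | no-port MEM/MEM
6. ld @i10  | no-port MEM/MEM
7. ld @i11  | tail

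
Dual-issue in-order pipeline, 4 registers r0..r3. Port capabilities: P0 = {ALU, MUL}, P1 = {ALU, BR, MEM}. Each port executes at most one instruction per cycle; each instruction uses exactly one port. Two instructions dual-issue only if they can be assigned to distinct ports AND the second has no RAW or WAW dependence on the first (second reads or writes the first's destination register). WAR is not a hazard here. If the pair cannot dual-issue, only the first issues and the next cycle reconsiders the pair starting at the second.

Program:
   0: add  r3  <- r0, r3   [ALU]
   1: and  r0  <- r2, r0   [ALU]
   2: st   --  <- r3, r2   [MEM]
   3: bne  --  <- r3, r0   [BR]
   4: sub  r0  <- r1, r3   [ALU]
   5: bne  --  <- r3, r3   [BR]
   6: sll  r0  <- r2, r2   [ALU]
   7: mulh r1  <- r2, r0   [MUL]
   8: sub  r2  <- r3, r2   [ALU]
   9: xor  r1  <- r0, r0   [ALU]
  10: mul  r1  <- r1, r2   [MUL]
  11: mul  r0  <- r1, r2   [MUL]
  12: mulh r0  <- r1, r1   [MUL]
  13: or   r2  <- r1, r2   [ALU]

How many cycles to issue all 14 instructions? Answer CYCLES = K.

[0] i0/i1  add+and  -- 2-wide
[1] i2  st  -- no-port MEM/BR
[2] i3/i4  bne+sub  -- 2-wide
[3] i5/i6  bne+sll  -- 2-wide
[4] i7/i8  mulh+sub  -- 2-wide
[5] i9  xor  -- RAW+WAW r1
[6] i10  mul  -- no-port MUL/MUL
[7] i11  mul  -- no-port MUL/MUL
[8] i12/i13  mulh+or  -- 2-wide

CYCLES = 9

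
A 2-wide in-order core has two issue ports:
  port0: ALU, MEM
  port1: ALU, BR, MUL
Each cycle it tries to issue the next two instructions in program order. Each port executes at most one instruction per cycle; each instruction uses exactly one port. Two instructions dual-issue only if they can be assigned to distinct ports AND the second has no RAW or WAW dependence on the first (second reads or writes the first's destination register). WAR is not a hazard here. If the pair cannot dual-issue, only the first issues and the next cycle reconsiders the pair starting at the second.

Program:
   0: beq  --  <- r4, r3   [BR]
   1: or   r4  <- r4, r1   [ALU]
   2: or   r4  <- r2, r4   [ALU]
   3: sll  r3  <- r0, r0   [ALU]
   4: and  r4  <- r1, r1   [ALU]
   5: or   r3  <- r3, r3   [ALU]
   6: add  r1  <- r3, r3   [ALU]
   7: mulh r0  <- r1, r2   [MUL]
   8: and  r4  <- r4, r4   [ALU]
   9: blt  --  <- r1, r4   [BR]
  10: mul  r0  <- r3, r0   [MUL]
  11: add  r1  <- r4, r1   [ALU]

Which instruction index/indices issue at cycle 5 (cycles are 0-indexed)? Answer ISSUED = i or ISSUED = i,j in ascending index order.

  cy0 -> i0/i1 (beq.BR/or.ALU) pair
  cy1 -> i2/i3 (or.ALU/sll.ALU) pair
  cy2 -> i4/i5 (and.ALU/or.ALU) pair
  cy3 -> i6 (add.ALU) RAW r1
  cy4 -> i7/i8 (mulh.MUL/and.ALU) pair
  cy5 -> i9 (blt.BR) no-port BR/MUL
  cy6 -> i10/i11 (mul.MUL/add.ALU) pair

ISSUED = 9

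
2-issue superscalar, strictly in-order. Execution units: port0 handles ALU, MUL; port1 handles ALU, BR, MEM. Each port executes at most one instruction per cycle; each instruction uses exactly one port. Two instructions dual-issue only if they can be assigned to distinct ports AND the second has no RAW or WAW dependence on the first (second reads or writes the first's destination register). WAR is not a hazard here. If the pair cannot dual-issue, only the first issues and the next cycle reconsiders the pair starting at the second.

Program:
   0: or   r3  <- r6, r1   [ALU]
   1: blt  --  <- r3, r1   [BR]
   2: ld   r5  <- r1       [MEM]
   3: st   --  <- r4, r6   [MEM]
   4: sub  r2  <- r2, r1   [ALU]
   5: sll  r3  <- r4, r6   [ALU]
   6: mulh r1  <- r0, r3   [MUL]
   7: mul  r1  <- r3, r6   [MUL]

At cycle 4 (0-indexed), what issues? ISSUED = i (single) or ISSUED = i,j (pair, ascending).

t=0 i0:or ; RAW r3
t=1 i1:blt ; no-port BR/MEM
t=2 i2:ld ; no-port MEM/MEM
t=3 i3/i4:st;sub ; pair
t=4 i5:sll ; RAW r3
t=5 i6:mulh ; no-port MUL/MUL
t=6 i7:mul ; tail

ISSUED = 5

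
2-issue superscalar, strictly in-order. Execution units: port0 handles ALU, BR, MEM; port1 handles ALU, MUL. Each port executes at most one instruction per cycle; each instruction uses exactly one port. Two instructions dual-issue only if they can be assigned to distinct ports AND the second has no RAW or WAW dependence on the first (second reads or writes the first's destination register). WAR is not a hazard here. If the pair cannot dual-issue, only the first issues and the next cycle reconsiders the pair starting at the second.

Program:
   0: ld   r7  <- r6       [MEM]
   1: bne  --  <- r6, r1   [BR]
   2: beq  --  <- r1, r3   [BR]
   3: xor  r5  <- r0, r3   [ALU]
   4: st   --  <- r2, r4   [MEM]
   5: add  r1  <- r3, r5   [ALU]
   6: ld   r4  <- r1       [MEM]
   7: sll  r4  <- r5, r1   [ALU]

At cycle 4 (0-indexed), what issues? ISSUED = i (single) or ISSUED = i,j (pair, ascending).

ISSUED = 6

t=0 i0:ld ; no-port MEM/BR
t=1 i1:bne ; no-port BR/BR
t=2 i2/i3:beq xor ; 2-wide
t=3 i4/i5:st add ; 2-wide
t=4 i6:ld ; WAW r4
t=5 i7:sll ; tail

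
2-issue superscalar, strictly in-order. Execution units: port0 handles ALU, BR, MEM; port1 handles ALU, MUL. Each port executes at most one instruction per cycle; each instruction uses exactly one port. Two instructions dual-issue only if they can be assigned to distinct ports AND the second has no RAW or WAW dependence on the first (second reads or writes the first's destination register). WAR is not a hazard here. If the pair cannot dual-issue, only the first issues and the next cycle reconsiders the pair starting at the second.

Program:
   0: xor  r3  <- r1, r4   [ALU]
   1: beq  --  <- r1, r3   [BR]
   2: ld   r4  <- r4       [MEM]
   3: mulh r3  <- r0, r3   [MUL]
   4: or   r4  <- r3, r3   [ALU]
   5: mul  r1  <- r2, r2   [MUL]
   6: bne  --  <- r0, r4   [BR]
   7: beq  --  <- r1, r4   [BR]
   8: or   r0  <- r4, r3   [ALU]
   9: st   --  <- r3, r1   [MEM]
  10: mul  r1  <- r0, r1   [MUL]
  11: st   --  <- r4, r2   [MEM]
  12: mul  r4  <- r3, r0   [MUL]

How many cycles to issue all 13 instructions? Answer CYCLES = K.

  cy0 -> i0 (xor) RAW r3
  cy1 -> i1 (beq) no-port BR/MEM
  cy2 -> i2+i3 (ld;mulh) pair
  cy3 -> i4+i5 (or;mul) pair
  cy4 -> i6 (bne) no-port BR/BR
  cy5 -> i7+i8 (beq;or) pair
  cy6 -> i9+i10 (st;mul) pair
  cy7 -> i11+i12 (st;mul) pair

CYCLES = 8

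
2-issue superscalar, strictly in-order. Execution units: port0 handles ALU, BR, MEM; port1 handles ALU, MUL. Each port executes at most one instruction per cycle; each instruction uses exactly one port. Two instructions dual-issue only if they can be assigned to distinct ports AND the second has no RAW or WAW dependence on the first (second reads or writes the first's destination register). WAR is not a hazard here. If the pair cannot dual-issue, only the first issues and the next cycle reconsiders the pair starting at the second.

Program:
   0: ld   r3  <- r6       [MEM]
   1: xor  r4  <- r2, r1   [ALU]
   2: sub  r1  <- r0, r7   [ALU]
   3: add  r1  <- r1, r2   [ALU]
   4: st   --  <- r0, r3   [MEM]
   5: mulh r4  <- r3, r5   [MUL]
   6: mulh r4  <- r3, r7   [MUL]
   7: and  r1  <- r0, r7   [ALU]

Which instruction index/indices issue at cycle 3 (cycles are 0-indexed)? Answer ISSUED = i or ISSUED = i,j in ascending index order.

  cy0 -> i0&i1 (ld+xor) 2-wide
  cy1 -> i2 (sub) RAW+WAW r1
  cy2 -> i3&i4 (add+st) 2-wide
  cy3 -> i5 (mulh) no-port MUL/MUL
  cy4 -> i6&i7 (mulh+and) 2-wide

ISSUED = 5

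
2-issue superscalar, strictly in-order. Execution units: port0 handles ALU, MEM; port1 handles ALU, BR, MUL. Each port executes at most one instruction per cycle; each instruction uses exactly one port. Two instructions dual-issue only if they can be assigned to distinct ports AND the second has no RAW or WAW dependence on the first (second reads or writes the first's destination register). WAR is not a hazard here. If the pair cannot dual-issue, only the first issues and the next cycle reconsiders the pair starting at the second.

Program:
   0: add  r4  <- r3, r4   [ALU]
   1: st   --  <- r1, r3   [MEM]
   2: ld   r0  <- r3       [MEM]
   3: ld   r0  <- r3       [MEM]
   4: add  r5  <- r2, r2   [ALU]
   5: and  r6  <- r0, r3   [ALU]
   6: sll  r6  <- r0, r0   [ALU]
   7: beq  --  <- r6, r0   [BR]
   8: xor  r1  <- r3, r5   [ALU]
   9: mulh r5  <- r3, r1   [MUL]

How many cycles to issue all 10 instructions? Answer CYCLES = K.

CYCLES = 7

#0 head=0: add/st i0/i1 pair
#1 head=2: ld i2 no-port MEM/MEM
#2 head=3: ld/add i3/i4 pair
#3 head=5: and i5 WAW r6
#4 head=6: sll i6 RAW r6
#5 head=7: beq/xor i7/i8 pair
#6 head=9: mulh i9 tail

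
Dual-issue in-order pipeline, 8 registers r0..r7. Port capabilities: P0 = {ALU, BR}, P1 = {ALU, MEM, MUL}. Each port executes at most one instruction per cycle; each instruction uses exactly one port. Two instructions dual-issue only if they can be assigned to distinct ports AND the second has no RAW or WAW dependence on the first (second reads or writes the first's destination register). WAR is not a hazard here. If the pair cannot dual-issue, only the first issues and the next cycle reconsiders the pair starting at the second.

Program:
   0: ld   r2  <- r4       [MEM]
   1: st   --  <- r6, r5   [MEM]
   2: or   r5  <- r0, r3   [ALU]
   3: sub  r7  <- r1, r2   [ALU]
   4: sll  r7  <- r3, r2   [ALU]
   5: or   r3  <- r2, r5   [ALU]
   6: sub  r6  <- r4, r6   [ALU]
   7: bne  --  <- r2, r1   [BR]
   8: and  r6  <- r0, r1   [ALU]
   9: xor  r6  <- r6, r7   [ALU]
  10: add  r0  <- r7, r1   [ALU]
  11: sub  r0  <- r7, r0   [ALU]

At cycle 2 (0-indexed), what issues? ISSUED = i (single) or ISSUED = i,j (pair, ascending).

c0: i0 ld.MEM  no-port MEM/MEM
c1: i1+i2 st.MEM/or.ALU  pair
c2: i3 sub.ALU  WAW r7
c3: i4+i5 sll.ALU/or.ALU  pair
c4: i6+i7 sub.ALU/bne.BR  pair
c5: i8 and.ALU  RAW+WAW r6
c6: i9+i10 xor.ALU/add.ALU  pair
c7: i11 sub.ALU  tail

ISSUED = 3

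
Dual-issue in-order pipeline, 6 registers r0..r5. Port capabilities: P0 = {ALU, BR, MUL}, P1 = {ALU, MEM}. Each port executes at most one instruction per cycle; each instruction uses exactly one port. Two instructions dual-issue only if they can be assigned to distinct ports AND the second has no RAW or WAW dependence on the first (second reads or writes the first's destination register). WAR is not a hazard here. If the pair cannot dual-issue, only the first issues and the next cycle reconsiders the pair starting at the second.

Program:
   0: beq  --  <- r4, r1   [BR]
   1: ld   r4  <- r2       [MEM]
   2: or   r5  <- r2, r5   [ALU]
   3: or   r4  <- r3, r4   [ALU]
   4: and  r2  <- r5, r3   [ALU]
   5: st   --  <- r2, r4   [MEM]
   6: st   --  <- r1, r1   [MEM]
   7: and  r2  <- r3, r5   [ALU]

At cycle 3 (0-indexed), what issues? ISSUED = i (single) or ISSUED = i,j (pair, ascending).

c0: i0+i1 beq;ld  2-wide
c1: i2+i3 or;or  2-wide
c2: i4 and  RAW r2
c3: i5 st  no-port MEM/MEM
c4: i6+i7 st;and  2-wide

ISSUED = 5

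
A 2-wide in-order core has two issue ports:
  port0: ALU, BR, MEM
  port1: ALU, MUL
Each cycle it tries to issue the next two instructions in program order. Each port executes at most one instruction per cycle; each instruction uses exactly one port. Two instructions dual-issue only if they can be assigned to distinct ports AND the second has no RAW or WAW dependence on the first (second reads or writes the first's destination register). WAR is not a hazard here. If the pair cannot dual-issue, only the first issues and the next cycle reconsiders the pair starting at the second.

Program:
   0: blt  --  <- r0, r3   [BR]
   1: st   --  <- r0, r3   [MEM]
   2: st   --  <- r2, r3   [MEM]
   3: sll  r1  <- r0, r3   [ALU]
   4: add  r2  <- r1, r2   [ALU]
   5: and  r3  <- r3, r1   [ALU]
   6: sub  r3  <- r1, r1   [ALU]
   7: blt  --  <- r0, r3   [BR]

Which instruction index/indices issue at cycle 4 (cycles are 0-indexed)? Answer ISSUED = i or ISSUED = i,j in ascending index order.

ISSUED = 6

  cy0 -> i0 (blt.BR) no-port BR/MEM
  cy1 -> i1 (st.MEM) no-port MEM/MEM
  cy2 -> i2&i3 (st.MEM sll.ALU) dual
  cy3 -> i4&i5 (add.ALU and.ALU) dual
  cy4 -> i6 (sub.ALU) RAW r3
  cy5 -> i7 (blt.BR) tail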